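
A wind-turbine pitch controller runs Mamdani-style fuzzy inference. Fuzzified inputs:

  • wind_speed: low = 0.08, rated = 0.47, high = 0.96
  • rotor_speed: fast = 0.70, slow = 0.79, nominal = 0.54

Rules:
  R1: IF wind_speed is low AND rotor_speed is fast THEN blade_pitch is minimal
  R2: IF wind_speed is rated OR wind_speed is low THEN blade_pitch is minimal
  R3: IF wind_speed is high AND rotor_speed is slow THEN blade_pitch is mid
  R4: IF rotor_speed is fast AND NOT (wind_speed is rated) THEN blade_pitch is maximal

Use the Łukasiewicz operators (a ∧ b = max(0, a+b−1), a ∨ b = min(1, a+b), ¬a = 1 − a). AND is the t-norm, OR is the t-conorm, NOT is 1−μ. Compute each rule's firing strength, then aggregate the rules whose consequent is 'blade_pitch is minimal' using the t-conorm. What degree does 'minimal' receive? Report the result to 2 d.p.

0.55

R1: low=0.08, fast=0.70; AND[max(0, a+b−1)] → w = 0.00
R2: rated=0.47, low=0.08; OR[min(1, a+b)] → w = 0.55
R3: high=0.96, slow=0.79; AND[max(0, a+b−1)] → w = 0.75
R4: fast=0.70, ¬rated=1−0.47=0.53; AND[max(0, a+b−1)] → w = 0.23
Rules with consequent 'minimal': {R1, R2} → strengths 0.00, 0.55
Aggregate via t-conorm [min(1, a+b)]: 0.55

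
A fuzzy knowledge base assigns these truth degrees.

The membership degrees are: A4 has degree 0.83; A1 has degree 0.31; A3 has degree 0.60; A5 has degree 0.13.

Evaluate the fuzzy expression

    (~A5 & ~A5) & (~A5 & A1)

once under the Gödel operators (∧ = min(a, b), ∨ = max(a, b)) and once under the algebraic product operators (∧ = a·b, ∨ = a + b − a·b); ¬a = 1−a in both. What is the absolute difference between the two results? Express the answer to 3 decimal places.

Under Gödel:
  ~A5 = 1 − 0.13 = 0.87
  ~A5 = 1 − 0.13 = 0.87
  ~A5 & ~A5 = min(a, b) on (0.87, 0.87) = 0.87
  ~A5 = 1 − 0.13 = 0.87
  ~A5 & A1 = min(a, b) on (0.87, 0.31) = 0.31
  (~A5 & ~A5) & (~A5 & A1) = min(a, b) on (0.87, 0.31) = 0.31
  → value = 0.3100
Under algebraic product:
  ~A5 = 1 − 0.1300 = 0.8700
  ~A5 = 1 − 0.1300 = 0.8700
  ~A5 & ~A5 = a·b on (0.8700, 0.8700) = 0.7569
  ~A5 = 1 − 0.1300 = 0.8700
  ~A5 & A1 = a·b on (0.8700, 0.3100) = 0.2697
  (~A5 & ~A5) & (~A5 & A1) = a·b on (0.7569, 0.2697) = 0.2041
  → value = 0.2041
|0.3100 − 0.2041| = 0.106

0.106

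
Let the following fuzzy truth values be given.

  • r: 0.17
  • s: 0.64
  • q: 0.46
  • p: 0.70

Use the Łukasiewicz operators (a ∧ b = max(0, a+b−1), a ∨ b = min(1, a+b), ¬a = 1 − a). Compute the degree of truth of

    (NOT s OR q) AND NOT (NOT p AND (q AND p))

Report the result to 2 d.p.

0.82

NOT s = 1 − 0.64 = 0.36
NOT s OR q = min(1, a+b) on (0.36, 0.46) = 0.82
NOT p = 1 − 0.70 = 0.30
q AND p = max(0, a+b−1) on (0.46, 0.70) = 0.16
NOT p AND (q AND p) = max(0, a+b−1) on (0.30, 0.16) = 0.00
NOT (NOT p AND (q AND p)) = 1 − 0.00 = 1.00
(NOT s OR q) AND NOT (NOT p AND (q AND p)) = max(0, a+b−1) on (0.82, 1.00) = 0.82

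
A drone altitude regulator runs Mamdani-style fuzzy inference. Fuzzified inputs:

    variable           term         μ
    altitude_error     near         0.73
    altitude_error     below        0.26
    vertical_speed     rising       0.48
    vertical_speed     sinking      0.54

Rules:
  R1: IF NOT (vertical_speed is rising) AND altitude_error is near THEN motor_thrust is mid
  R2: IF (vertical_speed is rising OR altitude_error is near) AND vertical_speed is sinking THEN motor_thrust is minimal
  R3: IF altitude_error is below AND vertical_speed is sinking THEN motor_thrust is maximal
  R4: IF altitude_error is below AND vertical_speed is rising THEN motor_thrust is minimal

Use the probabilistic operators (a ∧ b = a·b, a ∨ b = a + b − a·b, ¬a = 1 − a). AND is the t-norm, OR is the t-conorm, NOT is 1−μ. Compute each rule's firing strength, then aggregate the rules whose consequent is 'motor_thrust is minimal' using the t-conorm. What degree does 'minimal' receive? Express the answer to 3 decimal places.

0.531

R1: ¬rising=1−0.48=0.52, near=0.73; AND[a·b] → w = 0.3796
R2: (rising=0.48 OR near=0.73) = 0.8596; AND[a·b] with sinking=0.54 → w = 0.4642
R3: below=0.26, sinking=0.54; AND[a·b] → w = 0.1404
R4: below=0.26, rising=0.48; AND[a·b] → w = 0.1248
Rules with consequent 'minimal': {R2, R4} → strengths 0.4642, 0.1248
Aggregate via t-conorm [a + b − a·b]: 0.5311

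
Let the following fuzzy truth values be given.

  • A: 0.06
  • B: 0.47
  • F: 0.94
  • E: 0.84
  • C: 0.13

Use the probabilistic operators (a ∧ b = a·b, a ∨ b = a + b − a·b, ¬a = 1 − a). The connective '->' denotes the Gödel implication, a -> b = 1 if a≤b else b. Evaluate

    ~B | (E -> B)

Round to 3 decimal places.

~B = 1 − 0.4700 = 0.5300
E -> B  [Gödel: 1 if a≤b else b] with a=0.8400, b=0.4700 → 0.4700
~B | (E -> B) = a + b − a·b on (0.5300, 0.4700) = 0.7509

0.751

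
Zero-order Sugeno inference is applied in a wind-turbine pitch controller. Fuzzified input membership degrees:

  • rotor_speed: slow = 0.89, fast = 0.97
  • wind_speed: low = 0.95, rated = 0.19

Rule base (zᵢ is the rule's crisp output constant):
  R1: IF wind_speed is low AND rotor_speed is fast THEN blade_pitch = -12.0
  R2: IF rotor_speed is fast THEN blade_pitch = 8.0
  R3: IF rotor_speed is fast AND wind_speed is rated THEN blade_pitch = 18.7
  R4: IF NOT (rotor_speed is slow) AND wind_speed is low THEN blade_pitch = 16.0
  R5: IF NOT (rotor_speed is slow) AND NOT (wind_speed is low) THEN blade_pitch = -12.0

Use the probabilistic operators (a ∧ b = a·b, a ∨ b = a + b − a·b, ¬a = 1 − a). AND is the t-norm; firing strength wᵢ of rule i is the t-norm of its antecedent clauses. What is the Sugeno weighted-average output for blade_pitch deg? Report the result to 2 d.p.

0.80

R1 (z=-12.0): low=0.95, fast=0.97; AND[a·b] → w = 0.9215
R2 (z=8.0): fast=0.97 → w = 0.9700
R3 (z=18.7): fast=0.97, rated=0.19; AND[a·b] → w = 0.1843
R4 (z=16.0): ¬slow=1−0.89=0.11, low=0.95; AND[a·b] → w = 0.1045
R5 (z=-12.0): ¬slow=1−0.89=0.11, ¬low=1−0.95=0.05; AND[a·b] → w = 0.0055
Weighted average = (0.9215·-12.0 + 0.9700·8.0 + 0.1843·18.7 + 0.1045·16.0 + 0.0055·-12.0) / (0.9215 + 0.9700 + 0.1843 + 0.1045 + 0.0055)
  = 1.7544 / 2.1858 = 0.80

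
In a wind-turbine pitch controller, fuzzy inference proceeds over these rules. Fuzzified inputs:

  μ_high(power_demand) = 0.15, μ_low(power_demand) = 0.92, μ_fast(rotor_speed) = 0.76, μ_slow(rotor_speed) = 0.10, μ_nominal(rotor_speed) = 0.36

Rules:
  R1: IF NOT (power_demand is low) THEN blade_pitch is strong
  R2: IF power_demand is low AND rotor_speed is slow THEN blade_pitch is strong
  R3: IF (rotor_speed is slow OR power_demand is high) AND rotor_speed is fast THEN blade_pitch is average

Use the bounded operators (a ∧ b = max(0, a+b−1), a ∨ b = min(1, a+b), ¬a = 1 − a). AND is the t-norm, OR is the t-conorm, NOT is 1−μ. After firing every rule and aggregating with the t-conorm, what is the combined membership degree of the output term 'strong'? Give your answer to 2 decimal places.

0.10

R1: ¬low=1−0.92=0.08 → w = 0.08
R2: low=0.92, slow=0.10; AND[max(0, a+b−1)] → w = 0.02
R3: (slow=0.10 OR high=0.15) = 0.25; AND[max(0, a+b−1)] with fast=0.76 → w = 0.01
Rules with consequent 'strong': {R1, R2} → strengths 0.08, 0.02
Aggregate via t-conorm [min(1, a+b)]: 0.10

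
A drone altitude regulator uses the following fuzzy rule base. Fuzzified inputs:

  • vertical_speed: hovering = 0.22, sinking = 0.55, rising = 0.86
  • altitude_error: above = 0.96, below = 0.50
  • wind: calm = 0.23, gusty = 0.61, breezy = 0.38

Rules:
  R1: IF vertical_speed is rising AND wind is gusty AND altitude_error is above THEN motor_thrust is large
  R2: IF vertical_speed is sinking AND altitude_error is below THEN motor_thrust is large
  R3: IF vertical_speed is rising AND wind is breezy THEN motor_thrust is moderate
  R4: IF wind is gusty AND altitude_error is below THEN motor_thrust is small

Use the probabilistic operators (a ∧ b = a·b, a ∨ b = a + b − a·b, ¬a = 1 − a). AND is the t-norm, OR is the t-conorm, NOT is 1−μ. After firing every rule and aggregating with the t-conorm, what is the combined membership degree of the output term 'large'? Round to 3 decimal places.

0.640

R1: rising=0.86, gusty=0.61, above=0.96; AND[a·b] → w = 0.5036
R2: sinking=0.55, below=0.50; AND[a·b] → w = 0.2750
R3: rising=0.86, breezy=0.38; AND[a·b] → w = 0.3268
R4: gusty=0.61, below=0.50; AND[a·b] → w = 0.3050
Rules with consequent 'large': {R1, R2} → strengths 0.5036, 0.2750
Aggregate via t-conorm [a + b − a·b]: 0.6401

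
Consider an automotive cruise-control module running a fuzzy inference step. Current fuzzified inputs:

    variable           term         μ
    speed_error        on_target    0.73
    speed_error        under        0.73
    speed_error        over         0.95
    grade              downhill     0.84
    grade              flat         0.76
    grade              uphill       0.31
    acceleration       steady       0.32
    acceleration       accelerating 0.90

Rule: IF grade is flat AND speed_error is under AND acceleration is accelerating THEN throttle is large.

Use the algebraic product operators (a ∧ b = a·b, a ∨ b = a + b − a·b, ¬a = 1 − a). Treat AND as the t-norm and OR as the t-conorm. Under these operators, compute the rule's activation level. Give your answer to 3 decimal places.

firing strength: flat=0.76, under=0.73, accelerating=0.90; AND[a·b] → w = 0.4993

0.499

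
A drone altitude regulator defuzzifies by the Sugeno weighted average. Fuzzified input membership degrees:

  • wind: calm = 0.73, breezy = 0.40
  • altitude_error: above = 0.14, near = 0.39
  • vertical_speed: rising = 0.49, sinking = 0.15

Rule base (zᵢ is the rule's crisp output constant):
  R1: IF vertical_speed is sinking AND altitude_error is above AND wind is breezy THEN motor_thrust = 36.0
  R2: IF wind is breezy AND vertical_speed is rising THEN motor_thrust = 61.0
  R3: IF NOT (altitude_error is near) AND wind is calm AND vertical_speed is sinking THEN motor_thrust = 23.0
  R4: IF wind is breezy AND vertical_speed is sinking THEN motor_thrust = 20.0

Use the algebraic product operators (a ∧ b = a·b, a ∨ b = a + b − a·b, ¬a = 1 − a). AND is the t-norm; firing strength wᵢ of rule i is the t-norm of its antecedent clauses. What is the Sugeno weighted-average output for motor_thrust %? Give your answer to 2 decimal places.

R1 (z=36.0): sinking=0.15, above=0.14, breezy=0.40; AND[a·b] → w = 0.0084
R2 (z=61.0): breezy=0.40, rising=0.49; AND[a·b] → w = 0.1960
R3 (z=23.0): ¬near=1−0.39=0.61, calm=0.73, sinking=0.15; AND[a·b] → w = 0.0668
R4 (z=20.0): breezy=0.40, sinking=0.15; AND[a·b] → w = 0.0600
Weighted average = (0.0084·36.0 + 0.1960·61.0 + 0.0668·23.0 + 0.0600·20.0) / (0.0084 + 0.1960 + 0.0668 + 0.0600)
  = 14.9947 / 0.3312 = 45.27

45.27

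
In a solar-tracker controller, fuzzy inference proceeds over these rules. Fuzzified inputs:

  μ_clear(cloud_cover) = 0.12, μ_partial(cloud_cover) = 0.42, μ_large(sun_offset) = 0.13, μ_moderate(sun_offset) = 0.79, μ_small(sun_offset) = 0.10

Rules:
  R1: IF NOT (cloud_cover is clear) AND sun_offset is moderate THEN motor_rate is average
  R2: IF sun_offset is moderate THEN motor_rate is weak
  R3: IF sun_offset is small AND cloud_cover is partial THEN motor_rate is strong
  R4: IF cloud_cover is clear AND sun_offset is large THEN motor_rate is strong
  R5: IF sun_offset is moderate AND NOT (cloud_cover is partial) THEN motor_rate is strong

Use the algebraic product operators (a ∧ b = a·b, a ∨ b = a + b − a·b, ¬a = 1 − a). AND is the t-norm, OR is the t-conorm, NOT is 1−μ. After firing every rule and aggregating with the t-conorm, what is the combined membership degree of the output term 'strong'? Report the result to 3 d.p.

0.489

R1: ¬clear=1−0.12=0.88, moderate=0.79; AND[a·b] → w = 0.6952
R2: moderate=0.79 → w = 0.7900
R3: small=0.10, partial=0.42; AND[a·b] → w = 0.0420
R4: clear=0.12, large=0.13; AND[a·b] → w = 0.0156
R5: moderate=0.79, ¬partial=1−0.42=0.58; AND[a·b] → w = 0.4582
Rules with consequent 'strong': {R3, R4, R5} → strengths 0.0420, 0.0156, 0.4582
Aggregate via t-conorm [a + b − a·b]: 0.4891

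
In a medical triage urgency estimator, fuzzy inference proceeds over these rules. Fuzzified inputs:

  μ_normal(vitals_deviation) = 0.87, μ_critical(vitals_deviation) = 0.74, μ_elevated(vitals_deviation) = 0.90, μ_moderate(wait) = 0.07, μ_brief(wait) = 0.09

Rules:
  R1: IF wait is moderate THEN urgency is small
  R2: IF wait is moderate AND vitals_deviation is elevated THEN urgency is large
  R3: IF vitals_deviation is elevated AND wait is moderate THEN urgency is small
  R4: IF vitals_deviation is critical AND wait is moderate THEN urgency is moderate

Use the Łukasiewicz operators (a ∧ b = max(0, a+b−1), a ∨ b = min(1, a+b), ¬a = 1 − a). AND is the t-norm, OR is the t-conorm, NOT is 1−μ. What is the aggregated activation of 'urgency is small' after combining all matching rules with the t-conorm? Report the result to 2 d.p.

0.07

R1: moderate=0.07 → w = 0.07
R2: moderate=0.07, elevated=0.90; AND[max(0, a+b−1)] → w = 0.00
R3: elevated=0.90, moderate=0.07; AND[max(0, a+b−1)] → w = 0.00
R4: critical=0.74, moderate=0.07; AND[max(0, a+b−1)] → w = 0.00
Rules with consequent 'small': {R1, R3} → strengths 0.07, 0.00
Aggregate via t-conorm [min(1, a+b)]: 0.07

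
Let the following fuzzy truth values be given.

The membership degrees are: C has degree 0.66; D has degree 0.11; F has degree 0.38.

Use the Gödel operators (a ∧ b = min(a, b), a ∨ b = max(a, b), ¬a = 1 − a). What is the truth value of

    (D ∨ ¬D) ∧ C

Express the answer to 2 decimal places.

¬D = 1 − 0.11 = 0.89
D ∨ ¬D = max(a, b) on (0.11, 0.89) = 0.89
(D ∨ ¬D) ∧ C = min(a, b) on (0.89, 0.66) = 0.66

0.66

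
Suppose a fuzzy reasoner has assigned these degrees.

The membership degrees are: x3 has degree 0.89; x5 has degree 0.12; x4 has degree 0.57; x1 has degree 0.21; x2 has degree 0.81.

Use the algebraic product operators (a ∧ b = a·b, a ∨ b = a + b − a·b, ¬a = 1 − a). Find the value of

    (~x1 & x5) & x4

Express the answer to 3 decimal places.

~x1 = 1 − 0.2100 = 0.7900
~x1 & x5 = a·b on (0.7900, 0.1200) = 0.0948
(~x1 & x5) & x4 = a·b on (0.0948, 0.5700) = 0.0540

0.054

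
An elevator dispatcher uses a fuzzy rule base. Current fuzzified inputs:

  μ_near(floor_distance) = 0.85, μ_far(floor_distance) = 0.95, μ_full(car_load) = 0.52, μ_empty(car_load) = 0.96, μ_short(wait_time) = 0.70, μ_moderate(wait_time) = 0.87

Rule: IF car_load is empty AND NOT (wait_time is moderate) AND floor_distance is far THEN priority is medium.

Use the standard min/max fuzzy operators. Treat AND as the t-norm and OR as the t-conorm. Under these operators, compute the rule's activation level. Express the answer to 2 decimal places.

firing strength: empty=0.96, ¬moderate=1−0.87=0.13, far=0.95; AND[min(a, b)] → w = 0.13

0.13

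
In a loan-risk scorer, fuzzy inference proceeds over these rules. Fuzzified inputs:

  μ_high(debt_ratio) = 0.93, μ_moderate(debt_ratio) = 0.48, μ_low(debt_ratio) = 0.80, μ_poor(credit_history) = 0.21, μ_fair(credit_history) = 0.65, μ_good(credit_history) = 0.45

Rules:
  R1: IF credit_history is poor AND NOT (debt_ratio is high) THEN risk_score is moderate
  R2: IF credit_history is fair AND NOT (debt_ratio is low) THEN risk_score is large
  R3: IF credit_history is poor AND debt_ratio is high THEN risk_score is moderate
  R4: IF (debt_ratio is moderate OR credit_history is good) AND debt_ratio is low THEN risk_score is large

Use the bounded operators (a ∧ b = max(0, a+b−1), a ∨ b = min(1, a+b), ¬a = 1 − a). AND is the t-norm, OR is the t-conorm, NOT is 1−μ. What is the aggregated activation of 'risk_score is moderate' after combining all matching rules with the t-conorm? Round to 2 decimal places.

R1: poor=0.21, ¬high=1−0.93=0.07; AND[max(0, a+b−1)] → w = 0.00
R2: fair=0.65, ¬low=1−0.80=0.20; AND[max(0, a+b−1)] → w = 0.00
R3: poor=0.21, high=0.93; AND[max(0, a+b−1)] → w = 0.14
R4: (moderate=0.48 OR good=0.45) = 0.93; AND[max(0, a+b−1)] with low=0.80 → w = 0.73
Rules with consequent 'moderate': {R1, R3} → strengths 0.00, 0.14
Aggregate via t-conorm [min(1, a+b)]: 0.14

0.14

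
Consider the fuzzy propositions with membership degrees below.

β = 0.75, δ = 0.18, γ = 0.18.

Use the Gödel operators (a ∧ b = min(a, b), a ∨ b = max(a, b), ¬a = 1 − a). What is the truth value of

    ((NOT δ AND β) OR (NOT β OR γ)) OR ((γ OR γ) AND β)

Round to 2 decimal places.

NOT δ = 1 − 0.18 = 0.82
NOT δ AND β = min(a, b) on (0.82, 0.75) = 0.75
NOT β = 1 − 0.75 = 0.25
NOT β OR γ = max(a, b) on (0.25, 0.18) = 0.25
(NOT δ AND β) OR (NOT β OR γ) = max(a, b) on (0.75, 0.25) = 0.75
γ OR γ = max(a, b) on (0.18, 0.18) = 0.18
(γ OR γ) AND β = min(a, b) on (0.18, 0.75) = 0.18
((NOT δ AND β) OR (NOT β OR γ)) OR ((γ OR γ) AND β) = max(a, b) on (0.75, 0.18) = 0.75

0.75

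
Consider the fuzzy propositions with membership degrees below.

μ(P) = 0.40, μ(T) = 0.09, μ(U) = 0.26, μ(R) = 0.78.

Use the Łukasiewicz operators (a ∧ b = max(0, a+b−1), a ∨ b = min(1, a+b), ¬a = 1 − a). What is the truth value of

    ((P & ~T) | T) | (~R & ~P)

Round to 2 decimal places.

0.40

~T = 1 − 0.09 = 0.91
P & ~T = max(0, a+b−1) on (0.40, 0.91) = 0.31
(P & ~T) | T = min(1, a+b) on (0.31, 0.09) = 0.40
~R = 1 − 0.78 = 0.22
~P = 1 − 0.40 = 0.60
~R & ~P = max(0, a+b−1) on (0.22, 0.60) = 0.00
((P & ~T) | T) | (~R & ~P) = min(1, a+b) on (0.40, 0.00) = 0.40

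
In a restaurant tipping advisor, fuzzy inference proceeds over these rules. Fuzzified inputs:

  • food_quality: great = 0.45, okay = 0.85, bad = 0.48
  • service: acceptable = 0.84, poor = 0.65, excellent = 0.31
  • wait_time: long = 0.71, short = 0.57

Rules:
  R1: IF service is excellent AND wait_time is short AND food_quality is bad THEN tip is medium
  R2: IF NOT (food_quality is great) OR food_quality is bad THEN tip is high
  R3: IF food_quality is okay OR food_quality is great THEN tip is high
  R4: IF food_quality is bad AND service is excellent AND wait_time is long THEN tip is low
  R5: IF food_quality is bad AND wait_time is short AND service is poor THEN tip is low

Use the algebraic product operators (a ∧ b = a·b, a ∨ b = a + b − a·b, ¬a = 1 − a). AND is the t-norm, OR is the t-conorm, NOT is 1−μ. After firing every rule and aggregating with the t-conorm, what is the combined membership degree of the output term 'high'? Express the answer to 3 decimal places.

R1: excellent=0.31, short=0.57, bad=0.48; AND[a·b] → w = 0.0848
R2: ¬great=1−0.45=0.55, bad=0.48; OR[a + b − a·b] → w = 0.7660
R3: okay=0.85, great=0.45; OR[a + b − a·b] → w = 0.9175
R4: bad=0.48, excellent=0.31, long=0.71; AND[a·b] → w = 0.1056
R5: bad=0.48, short=0.57, poor=0.65; AND[a·b] → w = 0.1778
Rules with consequent 'high': {R2, R3} → strengths 0.7660, 0.9175
Aggregate via t-conorm [a + b − a·b]: 0.9807

0.981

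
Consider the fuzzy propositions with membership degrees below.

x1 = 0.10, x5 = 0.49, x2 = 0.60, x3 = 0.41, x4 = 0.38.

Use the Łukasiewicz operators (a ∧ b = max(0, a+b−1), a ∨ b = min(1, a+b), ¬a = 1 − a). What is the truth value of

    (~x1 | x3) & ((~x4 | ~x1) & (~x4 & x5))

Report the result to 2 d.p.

0.11

~x1 = 1 − 0.10 = 0.90
~x1 | x3 = min(1, a+b) on (0.90, 0.41) = 1.00
~x4 = 1 − 0.38 = 0.62
~x1 = 1 − 0.10 = 0.90
~x4 | ~x1 = min(1, a+b) on (0.62, 0.90) = 1.00
~x4 = 1 − 0.38 = 0.62
~x4 & x5 = max(0, a+b−1) on (0.62, 0.49) = 0.11
(~x4 | ~x1) & (~x4 & x5) = max(0, a+b−1) on (1.00, 0.11) = 0.11
(~x1 | x3) & ((~x4 | ~x1) & (~x4 & x5)) = max(0, a+b−1) on (1.00, 0.11) = 0.11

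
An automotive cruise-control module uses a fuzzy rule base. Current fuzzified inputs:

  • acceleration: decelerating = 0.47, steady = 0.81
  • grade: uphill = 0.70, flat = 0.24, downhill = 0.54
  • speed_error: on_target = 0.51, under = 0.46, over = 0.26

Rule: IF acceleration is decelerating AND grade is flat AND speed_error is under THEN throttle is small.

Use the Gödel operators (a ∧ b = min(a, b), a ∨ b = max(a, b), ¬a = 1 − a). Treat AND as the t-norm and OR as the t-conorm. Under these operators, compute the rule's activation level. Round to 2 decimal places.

firing strength: decelerating=0.47, flat=0.24, under=0.46; AND[min(a, b)] → w = 0.24

0.24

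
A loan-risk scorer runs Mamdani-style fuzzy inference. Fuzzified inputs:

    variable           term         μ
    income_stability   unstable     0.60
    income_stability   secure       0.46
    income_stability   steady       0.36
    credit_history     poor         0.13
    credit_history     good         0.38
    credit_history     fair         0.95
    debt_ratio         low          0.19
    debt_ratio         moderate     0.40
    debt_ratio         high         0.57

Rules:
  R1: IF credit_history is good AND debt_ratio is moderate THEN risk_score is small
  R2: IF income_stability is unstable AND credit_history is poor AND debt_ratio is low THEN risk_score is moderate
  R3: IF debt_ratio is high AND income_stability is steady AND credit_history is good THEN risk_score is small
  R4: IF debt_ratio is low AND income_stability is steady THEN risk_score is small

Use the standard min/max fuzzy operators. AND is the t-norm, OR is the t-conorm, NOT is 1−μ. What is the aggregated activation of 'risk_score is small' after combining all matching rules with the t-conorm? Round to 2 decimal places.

R1: good=0.38, moderate=0.40; AND[min(a, b)] → w = 0.38
R2: unstable=0.60, poor=0.13, low=0.19; AND[min(a, b)] → w = 0.13
R3: high=0.57, steady=0.36, good=0.38; AND[min(a, b)] → w = 0.36
R4: low=0.19, steady=0.36; AND[min(a, b)] → w = 0.19
Rules with consequent 'small': {R1, R3, R4} → strengths 0.38, 0.36, 0.19
Aggregate via t-conorm [max(a, b)]: 0.38

0.38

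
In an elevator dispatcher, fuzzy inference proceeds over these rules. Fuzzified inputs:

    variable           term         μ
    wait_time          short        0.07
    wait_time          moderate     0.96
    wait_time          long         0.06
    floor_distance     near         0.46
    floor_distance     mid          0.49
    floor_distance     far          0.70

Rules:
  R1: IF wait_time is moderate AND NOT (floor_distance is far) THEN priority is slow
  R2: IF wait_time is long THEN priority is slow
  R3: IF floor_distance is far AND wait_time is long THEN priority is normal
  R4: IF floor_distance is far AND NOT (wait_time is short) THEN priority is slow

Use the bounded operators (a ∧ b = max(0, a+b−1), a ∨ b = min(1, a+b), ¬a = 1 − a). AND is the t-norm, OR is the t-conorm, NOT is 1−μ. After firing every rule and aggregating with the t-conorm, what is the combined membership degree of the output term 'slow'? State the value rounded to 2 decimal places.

0.95

R1: moderate=0.96, ¬far=1−0.70=0.30; AND[max(0, a+b−1)] → w = 0.26
R2: long=0.06 → w = 0.06
R3: far=0.70, long=0.06; AND[max(0, a+b−1)] → w = 0.00
R4: far=0.70, ¬short=1−0.07=0.93; AND[max(0, a+b−1)] → w = 0.63
Rules with consequent 'slow': {R1, R2, R4} → strengths 0.26, 0.06, 0.63
Aggregate via t-conorm [min(1, a+b)]: 0.95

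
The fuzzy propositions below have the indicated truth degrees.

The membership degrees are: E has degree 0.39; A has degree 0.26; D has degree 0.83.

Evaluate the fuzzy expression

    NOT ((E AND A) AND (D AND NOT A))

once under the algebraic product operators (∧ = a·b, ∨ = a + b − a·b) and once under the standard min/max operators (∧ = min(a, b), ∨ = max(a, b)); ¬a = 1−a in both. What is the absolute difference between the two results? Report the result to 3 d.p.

0.198

Under algebraic product:
  E AND A = a·b on (0.3900, 0.2600) = 0.1014
  NOT A = 1 − 0.2600 = 0.7400
  D AND NOT A = a·b on (0.8300, 0.7400) = 0.6142
  (E AND A) AND (D AND NOT A) = a·b on (0.1014, 0.6142) = 0.0623
  NOT ((E AND A) AND (D AND NOT A)) = 1 − 0.0623 = 0.9377
  → value = 0.9377
Under standard min/max:
  E AND A = min(a, b) on (0.39, 0.26) = 0.26
  NOT A = 1 − 0.26 = 0.74
  D AND NOT A = min(a, b) on (0.83, 0.74) = 0.74
  (E AND A) AND (D AND NOT A) = min(a, b) on (0.26, 0.74) = 0.26
  NOT ((E AND A) AND (D AND NOT A)) = 1 − 0.26 = 0.74
  → value = 0.7400
|0.9377 − 0.7400| = 0.198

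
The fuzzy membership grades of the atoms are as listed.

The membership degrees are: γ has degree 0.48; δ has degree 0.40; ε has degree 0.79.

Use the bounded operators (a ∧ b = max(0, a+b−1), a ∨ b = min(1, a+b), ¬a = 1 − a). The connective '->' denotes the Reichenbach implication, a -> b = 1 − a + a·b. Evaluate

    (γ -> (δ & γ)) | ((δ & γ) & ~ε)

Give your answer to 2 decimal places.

0.52

δ & γ = max(0, a+b−1) on (0.40, 0.48) = 0.00
γ -> (δ & γ)  [Reichenbach: 1 − a + a·b] with a=0.48, b=0.00 → 0.52
δ & γ = max(0, a+b−1) on (0.40, 0.48) = 0.00
~ε = 1 − 0.79 = 0.21
(δ & γ) & ~ε = max(0, a+b−1) on (0.00, 0.21) = 0.00
(γ -> (δ & γ)) | ((δ & γ) & ~ε) = min(1, a+b) on (0.52, 0.00) = 0.52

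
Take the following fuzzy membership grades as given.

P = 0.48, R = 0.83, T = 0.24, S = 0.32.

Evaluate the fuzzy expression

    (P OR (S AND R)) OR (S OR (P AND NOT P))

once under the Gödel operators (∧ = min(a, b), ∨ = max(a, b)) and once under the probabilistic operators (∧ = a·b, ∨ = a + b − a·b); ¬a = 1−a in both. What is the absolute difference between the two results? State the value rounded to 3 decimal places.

0.325

Under Gödel:
  S AND R = min(a, b) on (0.32, 0.83) = 0.32
  P OR (S AND R) = max(a, b) on (0.48, 0.32) = 0.48
  NOT P = 1 − 0.48 = 0.52
  P AND NOT P = min(a, b) on (0.48, 0.52) = 0.48
  S OR (P AND NOT P) = max(a, b) on (0.32, 0.48) = 0.48
  (P OR (S AND R)) OR (S OR (P AND NOT P)) = max(a, b) on (0.48, 0.48) = 0.48
  → value = 0.4800
Under probabilistic:
  S AND R = a·b on (0.3200, 0.8300) = 0.2656
  P OR (S AND R) = a + b − a·b on (0.4800, 0.2656) = 0.6181
  NOT P = 1 − 0.4800 = 0.5200
  P AND NOT P = a·b on (0.4800, 0.5200) = 0.2496
  S OR (P AND NOT P) = a + b − a·b on (0.3200, 0.2496) = 0.4897
  (P OR (S AND R)) OR (S OR (P AND NOT P)) = a + b − a·b on (0.6181, 0.4897) = 0.8051
  → value = 0.8051
|0.4800 − 0.8051| = 0.325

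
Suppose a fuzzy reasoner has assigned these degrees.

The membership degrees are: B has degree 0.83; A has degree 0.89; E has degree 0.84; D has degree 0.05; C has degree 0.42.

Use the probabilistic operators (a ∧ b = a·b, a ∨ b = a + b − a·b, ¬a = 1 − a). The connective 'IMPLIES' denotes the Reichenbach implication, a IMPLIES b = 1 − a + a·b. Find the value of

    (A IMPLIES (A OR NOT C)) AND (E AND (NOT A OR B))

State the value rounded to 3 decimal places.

0.684

NOT C = 1 − 0.4200 = 0.5800
A OR NOT C = a + b − a·b on (0.8900, 0.5800) = 0.9538
A IMPLIES (A OR NOT C)  [Reichenbach: 1 − a + a·b] with a=0.8900, b=0.9538 → 0.9589
NOT A = 1 − 0.8900 = 0.1100
NOT A OR B = a + b − a·b on (0.1100, 0.8300) = 0.8487
E AND (NOT A OR B) = a·b on (0.8400, 0.8487) = 0.7129
(A IMPLIES (A OR NOT C)) AND (E AND (NOT A OR B)) = a·b on (0.9589, 0.7129) = 0.6836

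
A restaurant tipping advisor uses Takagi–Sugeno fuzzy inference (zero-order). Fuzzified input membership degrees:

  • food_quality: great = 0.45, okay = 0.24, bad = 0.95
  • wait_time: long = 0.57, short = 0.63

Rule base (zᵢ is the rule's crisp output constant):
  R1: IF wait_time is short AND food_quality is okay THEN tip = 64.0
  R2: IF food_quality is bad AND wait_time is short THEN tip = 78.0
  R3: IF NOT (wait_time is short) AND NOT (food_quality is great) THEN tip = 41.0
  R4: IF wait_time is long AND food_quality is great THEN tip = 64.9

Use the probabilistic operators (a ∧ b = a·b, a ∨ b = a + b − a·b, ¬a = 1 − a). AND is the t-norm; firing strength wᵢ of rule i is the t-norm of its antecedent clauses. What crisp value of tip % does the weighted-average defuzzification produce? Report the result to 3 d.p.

R1 (z=64.0): short=0.63, okay=0.24; AND[a·b] → w = 0.1512
R2 (z=78.0): bad=0.95, short=0.63; AND[a·b] → w = 0.5985
R3 (z=41.0): ¬short=1−0.63=0.37, ¬great=1−0.45=0.55; AND[a·b] → w = 0.2035
R4 (z=64.9): long=0.57, great=0.45; AND[a·b] → w = 0.2565
Weighted average = (0.1512·64.0 + 0.5985·78.0 + 0.2035·41.0 + 0.2565·64.9) / (0.1512 + 0.5985 + 0.2035 + 0.2565)
  = 81.3501 / 1.2097 = 67.248

67.248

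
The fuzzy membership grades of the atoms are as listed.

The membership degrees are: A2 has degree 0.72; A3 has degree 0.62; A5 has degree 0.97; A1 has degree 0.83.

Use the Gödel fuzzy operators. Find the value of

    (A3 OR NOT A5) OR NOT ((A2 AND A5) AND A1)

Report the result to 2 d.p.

NOT A5 = 1 − 0.97 = 0.03
A3 OR NOT A5 = max(a, b) on (0.62, 0.03) = 0.62
A2 AND A5 = min(a, b) on (0.72, 0.97) = 0.72
(A2 AND A5) AND A1 = min(a, b) on (0.72, 0.83) = 0.72
NOT ((A2 AND A5) AND A1) = 1 − 0.72 = 0.28
(A3 OR NOT A5) OR NOT ((A2 AND A5) AND A1) = max(a, b) on (0.62, 0.28) = 0.62

0.62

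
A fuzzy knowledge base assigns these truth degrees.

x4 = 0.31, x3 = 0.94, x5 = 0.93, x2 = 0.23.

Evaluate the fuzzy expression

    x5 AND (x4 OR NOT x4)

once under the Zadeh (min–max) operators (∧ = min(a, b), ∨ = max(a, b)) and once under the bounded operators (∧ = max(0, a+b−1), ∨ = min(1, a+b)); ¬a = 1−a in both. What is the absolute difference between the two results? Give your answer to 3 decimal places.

Under Zadeh (min–max):
  NOT x4 = 1 − 0.31 = 0.69
  x4 OR NOT x4 = max(a, b) on (0.31, 0.69) = 0.69
  x5 AND (x4 OR NOT x4) = min(a, b) on (0.93, 0.69) = 0.69
  → value = 0.6900
Under bounded:
  NOT x4 = 1 − 0.31 = 0.69
  x4 OR NOT x4 = min(1, a+b) on (0.31, 0.69) = 1.00
  x5 AND (x4 OR NOT x4) = max(0, a+b−1) on (0.93, 1.00) = 0.93
  → value = 0.9300
|0.6900 − 0.9300| = 0.240

0.240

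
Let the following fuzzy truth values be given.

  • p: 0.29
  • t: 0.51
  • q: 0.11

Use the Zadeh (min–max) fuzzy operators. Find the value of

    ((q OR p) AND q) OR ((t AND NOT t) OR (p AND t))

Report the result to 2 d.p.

q OR p = max(a, b) on (0.11, 0.29) = 0.29
(q OR p) AND q = min(a, b) on (0.29, 0.11) = 0.11
NOT t = 1 − 0.51 = 0.49
t AND NOT t = min(a, b) on (0.51, 0.49) = 0.49
p AND t = min(a, b) on (0.29, 0.51) = 0.29
(t AND NOT t) OR (p AND t) = max(a, b) on (0.49, 0.29) = 0.49
((q OR p) AND q) OR ((t AND NOT t) OR (p AND t)) = max(a, b) on (0.11, 0.49) = 0.49

0.49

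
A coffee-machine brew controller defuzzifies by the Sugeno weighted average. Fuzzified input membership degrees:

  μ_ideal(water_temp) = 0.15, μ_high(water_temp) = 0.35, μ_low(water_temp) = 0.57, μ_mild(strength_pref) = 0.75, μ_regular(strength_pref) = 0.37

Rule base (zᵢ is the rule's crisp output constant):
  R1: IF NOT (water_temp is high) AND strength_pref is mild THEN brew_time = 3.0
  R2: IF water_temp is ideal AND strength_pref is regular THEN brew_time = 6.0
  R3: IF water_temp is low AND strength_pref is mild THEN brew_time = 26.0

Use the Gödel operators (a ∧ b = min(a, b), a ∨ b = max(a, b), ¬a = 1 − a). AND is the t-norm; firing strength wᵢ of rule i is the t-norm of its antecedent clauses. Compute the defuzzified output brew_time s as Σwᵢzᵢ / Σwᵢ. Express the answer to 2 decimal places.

12.90

R1 (z=3.0): ¬high=1−0.35=0.65, mild=0.75; AND[min(a, b)] → w = 0.65
R2 (z=6.0): ideal=0.15, regular=0.37; AND[min(a, b)] → w = 0.15
R3 (z=26.0): low=0.57, mild=0.75; AND[min(a, b)] → w = 0.57
Weighted average = (0.65·3.0 + 0.15·6.0 + 0.57·26.0) / (0.65 + 0.15 + 0.57)
  = 17.6700 / 1.3700 = 12.90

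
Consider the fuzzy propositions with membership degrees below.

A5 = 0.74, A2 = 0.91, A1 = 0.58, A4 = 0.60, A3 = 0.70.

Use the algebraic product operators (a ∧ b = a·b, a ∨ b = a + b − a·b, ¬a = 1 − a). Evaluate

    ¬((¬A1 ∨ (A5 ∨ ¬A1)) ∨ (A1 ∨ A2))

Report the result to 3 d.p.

0.003

¬A1 = 1 − 0.5800 = 0.4200
¬A1 = 1 − 0.5800 = 0.4200
A5 ∨ ¬A1 = a + b − a·b on (0.7400, 0.4200) = 0.8492
¬A1 ∨ (A5 ∨ ¬A1) = a + b − a·b on (0.4200, 0.8492) = 0.9125
A1 ∨ A2 = a + b − a·b on (0.5800, 0.9100) = 0.9622
(¬A1 ∨ (A5 ∨ ¬A1)) ∨ (A1 ∨ A2) = a + b − a·b on (0.9125, 0.9622) = 0.9967
¬((¬A1 ∨ (A5 ∨ ¬A1)) ∨ (A1 ∨ A2)) = 1 − 0.9967 = 0.0033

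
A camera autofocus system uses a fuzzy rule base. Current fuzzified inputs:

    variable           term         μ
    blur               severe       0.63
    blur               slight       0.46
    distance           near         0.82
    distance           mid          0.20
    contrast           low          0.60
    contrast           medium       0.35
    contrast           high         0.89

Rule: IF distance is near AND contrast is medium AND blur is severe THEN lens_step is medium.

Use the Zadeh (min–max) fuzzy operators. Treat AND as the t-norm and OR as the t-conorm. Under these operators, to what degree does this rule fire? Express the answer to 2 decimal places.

firing strength: near=0.82, medium=0.35, severe=0.63; AND[min(a, b)] → w = 0.35

0.35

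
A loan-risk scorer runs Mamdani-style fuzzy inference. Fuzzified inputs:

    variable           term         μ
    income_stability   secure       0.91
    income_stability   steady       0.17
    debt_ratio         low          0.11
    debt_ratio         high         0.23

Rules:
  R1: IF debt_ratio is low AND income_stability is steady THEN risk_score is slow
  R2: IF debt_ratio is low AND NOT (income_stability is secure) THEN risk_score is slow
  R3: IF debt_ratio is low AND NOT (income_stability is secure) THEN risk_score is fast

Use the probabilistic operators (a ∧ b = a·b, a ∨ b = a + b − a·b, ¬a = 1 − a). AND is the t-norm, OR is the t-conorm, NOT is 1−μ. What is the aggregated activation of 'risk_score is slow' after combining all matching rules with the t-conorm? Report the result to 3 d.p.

R1: low=0.11, steady=0.17; AND[a·b] → w = 0.0187
R2: low=0.11, ¬secure=1−0.91=0.09; AND[a·b] → w = 0.0099
R3: low=0.11, ¬secure=1−0.91=0.09; AND[a·b] → w = 0.0099
Rules with consequent 'slow': {R1, R2} → strengths 0.0187, 0.0099
Aggregate via t-conorm [a + b − a·b]: 0.0284

0.028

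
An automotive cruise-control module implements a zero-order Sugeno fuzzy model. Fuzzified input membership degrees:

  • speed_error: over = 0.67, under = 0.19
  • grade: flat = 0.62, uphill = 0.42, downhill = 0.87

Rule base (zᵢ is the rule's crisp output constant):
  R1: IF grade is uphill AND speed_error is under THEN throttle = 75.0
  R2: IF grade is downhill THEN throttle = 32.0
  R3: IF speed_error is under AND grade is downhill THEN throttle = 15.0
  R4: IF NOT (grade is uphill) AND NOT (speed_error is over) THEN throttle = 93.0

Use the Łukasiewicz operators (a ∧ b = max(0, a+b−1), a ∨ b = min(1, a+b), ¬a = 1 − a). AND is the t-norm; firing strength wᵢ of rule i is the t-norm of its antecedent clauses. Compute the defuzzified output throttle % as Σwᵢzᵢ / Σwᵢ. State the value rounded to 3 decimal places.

30.903

R1 (z=75.0): uphill=0.42, under=0.19; AND[max(0, a+b−1)] → w = 0.00
R2 (z=32.0): downhill=0.87 → w = 0.87
R3 (z=15.0): under=0.19, downhill=0.87; AND[max(0, a+b−1)] → w = 0.06
R4 (z=93.0): ¬uphill=1−0.42=0.58, ¬over=1−0.67=0.33; AND[max(0, a+b−1)] → w = 0.00
Weighted average = (0.00·75.0 + 0.87·32.0 + 0.06·15.0 + 0.00·93.0) / (0.00 + 0.87 + 0.06 + 0.00)
  = 28.7400 / 0.9300 = 30.903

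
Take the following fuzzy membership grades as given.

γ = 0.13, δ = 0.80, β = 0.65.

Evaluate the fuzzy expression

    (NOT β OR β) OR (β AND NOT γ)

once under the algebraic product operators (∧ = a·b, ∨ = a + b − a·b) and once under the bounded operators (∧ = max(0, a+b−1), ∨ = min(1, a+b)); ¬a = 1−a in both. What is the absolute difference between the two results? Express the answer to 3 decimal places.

Under algebraic product:
  NOT β = 1 − 0.6500 = 0.3500
  NOT β OR β = a + b − a·b on (0.3500, 0.6500) = 0.7725
  NOT γ = 1 − 0.1300 = 0.8700
  β AND NOT γ = a·b on (0.6500, 0.8700) = 0.5655
  (NOT β OR β) OR (β AND NOT γ) = a + b − a·b on (0.7725, 0.5655) = 0.9012
  → value = 0.9012
Under bounded:
  NOT β = 1 − 0.65 = 0.35
  NOT β OR β = min(1, a+b) on (0.35, 0.65) = 1.00
  NOT γ = 1 − 0.13 = 0.87
  β AND NOT γ = max(0, a+b−1) on (0.65, 0.87) = 0.52
  (NOT β OR β) OR (β AND NOT γ) = min(1, a+b) on (1.00, 0.52) = 1.00
  → value = 1.0000
|0.9012 − 1.0000| = 0.099

0.099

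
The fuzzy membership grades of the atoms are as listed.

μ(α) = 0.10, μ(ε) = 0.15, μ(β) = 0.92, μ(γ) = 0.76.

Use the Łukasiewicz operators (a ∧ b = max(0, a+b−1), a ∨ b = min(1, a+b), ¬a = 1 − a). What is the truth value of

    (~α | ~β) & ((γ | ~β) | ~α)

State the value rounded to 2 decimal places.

0.98

~α = 1 − 0.10 = 0.90
~β = 1 − 0.92 = 0.08
~α | ~β = min(1, a+b) on (0.90, 0.08) = 0.98
~β = 1 − 0.92 = 0.08
γ | ~β = min(1, a+b) on (0.76, 0.08) = 0.84
~α = 1 − 0.10 = 0.90
(γ | ~β) | ~α = min(1, a+b) on (0.84, 0.90) = 1.00
(~α | ~β) & ((γ | ~β) | ~α) = max(0, a+b−1) on (0.98, 1.00) = 0.98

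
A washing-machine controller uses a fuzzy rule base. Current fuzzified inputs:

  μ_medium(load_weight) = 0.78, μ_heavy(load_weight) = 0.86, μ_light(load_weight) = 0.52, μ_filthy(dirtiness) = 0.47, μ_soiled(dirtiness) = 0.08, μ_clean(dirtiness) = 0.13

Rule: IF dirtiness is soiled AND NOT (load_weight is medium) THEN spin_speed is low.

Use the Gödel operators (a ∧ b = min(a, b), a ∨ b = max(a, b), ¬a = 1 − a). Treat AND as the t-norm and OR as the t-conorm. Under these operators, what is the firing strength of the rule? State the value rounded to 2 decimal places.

0.08

firing strength: soiled=0.08, ¬medium=1−0.78=0.22; AND[min(a, b)] → w = 0.08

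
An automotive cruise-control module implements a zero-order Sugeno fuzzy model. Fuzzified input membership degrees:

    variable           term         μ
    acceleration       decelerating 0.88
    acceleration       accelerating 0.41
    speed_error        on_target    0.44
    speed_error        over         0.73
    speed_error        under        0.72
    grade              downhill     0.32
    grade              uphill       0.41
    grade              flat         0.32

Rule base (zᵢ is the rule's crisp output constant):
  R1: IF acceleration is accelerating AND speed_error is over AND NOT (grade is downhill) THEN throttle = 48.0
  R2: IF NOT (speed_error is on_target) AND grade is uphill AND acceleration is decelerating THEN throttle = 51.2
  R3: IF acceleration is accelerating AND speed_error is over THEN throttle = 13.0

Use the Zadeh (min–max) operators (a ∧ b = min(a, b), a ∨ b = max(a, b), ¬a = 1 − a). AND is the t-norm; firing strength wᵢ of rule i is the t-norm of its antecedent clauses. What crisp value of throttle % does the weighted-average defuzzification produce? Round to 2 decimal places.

R1 (z=48.0): accelerating=0.41, over=0.73, ¬downhill=1−0.32=0.68; AND[min(a, b)] → w = 0.41
R2 (z=51.2): ¬on_target=1−0.44=0.56, uphill=0.41, decelerating=0.88; AND[min(a, b)] → w = 0.41
R3 (z=13.0): accelerating=0.41, over=0.73; AND[min(a, b)] → w = 0.41
Weighted average = (0.41·48.0 + 0.41·51.2 + 0.41·13.0) / (0.41 + 0.41 + 0.41)
  = 46.0020 / 1.2300 = 37.40

37.40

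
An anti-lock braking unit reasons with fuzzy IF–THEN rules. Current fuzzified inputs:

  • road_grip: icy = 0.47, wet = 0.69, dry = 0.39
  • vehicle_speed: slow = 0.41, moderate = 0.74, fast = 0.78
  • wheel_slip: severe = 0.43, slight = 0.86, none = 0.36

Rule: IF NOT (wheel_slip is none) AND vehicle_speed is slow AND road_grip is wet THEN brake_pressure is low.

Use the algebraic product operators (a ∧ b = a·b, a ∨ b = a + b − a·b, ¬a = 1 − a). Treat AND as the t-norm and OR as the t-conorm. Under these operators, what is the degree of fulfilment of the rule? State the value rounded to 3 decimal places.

firing strength: ¬none=1−0.36=0.64, slow=0.41, wet=0.69; AND[a·b] → w = 0.1811

0.181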